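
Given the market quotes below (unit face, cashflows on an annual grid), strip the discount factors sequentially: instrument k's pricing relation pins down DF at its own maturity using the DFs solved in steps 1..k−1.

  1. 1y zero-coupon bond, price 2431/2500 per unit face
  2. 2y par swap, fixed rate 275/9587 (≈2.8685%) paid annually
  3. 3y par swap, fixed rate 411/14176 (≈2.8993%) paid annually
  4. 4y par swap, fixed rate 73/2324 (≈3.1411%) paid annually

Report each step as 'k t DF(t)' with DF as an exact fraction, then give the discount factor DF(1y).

step 1 [1y] zero: DF = P = 2431/2500 ≈ 0.972400
step 2 [2y] swap r/1=275/9587: DF=(1 − 275/9587·(0.972400))/(1+275/9587) = 189/200 ≈ 0.945000
step 3 [3y] swap r/1=411/14176: DF=(1 − 411/14176·(0.972400+0.945000))/(1+411/14176) = 4589/5000 ≈ 0.917800
step 4 [4y] swap r/1=73/2324: DF=(1 − 73/2324·(0.972400+0.945000+0.917800))/(1+73/2324) = 552/625 ≈ 0.883200

1 1 2431/2500
2 2 189/200
3 3 4589/5000
4 4 552/625
DF(1y) = 2431/2500 ≈ 0.972400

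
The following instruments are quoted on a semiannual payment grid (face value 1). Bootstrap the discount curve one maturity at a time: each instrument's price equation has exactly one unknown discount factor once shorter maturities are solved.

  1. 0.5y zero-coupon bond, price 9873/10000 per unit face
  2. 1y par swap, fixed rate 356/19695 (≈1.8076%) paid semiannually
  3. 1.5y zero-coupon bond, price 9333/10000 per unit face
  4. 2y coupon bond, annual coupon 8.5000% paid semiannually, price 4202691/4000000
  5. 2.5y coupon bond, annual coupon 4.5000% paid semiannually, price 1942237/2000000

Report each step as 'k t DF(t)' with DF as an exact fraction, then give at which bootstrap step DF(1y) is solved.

1 1/2 9873/10000
2 1 4911/5000
3 3/2 9333/10000
4 2 1779/2000
5 5/2 8663/10000
DF(1y) is solved at step 2

step 1 [0.5y] zero: DF = P = 9873/10000 ≈ 0.987300
step 2 [1y] swap r/2=178/19695: DF=(1 − 178/19695·(0.987300))/(1+178/19695) = 4911/5000 ≈ 0.982200
step 3 [1.5y] zero: DF = P = 9333/10000 ≈ 0.933300
step 4 [2y] bond c/2=17/400: DF=(4202691/4000000 − 17/400·(0.987300+0.982200+0.933300))/(1+17/400) = 1779/2000 ≈ 0.889500
step 5 [2.5y] bond c/2=9/400: DF=(1942237/2000000 − 9/400·(0.987300+0.982200+0.933300+0.889500))/(1+9/400) = 8663/10000 ≈ 0.866300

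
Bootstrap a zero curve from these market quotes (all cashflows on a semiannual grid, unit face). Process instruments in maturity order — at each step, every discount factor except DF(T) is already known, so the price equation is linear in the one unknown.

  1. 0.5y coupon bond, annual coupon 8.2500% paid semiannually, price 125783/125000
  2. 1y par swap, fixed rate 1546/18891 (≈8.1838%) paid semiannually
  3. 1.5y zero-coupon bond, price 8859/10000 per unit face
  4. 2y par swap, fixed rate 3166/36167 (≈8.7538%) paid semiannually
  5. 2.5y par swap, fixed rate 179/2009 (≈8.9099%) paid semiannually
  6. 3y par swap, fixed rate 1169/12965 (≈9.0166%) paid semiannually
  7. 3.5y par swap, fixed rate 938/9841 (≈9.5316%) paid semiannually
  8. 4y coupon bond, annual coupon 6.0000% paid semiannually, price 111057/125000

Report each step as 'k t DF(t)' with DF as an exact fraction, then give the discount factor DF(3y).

step 1 [0.5y] bond c/2=33/800: DF=(125783/125000 − 33/800·(0))/(1+33/800) = 604/625 ≈ 0.966400
step 2 [1y] swap r/2=773/18891: DF=(1 − 773/18891·(0.966400))/(1+773/18891) = 9227/10000 ≈ 0.922700
step 3 [1.5y] zero: DF = P = 8859/10000 ≈ 0.885900
step 4 [2y] swap r/2=1583/36167: DF=(1 − 1583/36167·(0.966400+0.922700+0.885900))/(1+1583/36167) = 8417/10000 ≈ 0.841700
step 5 [2.5y] swap r/2=179/4018: DF=(1 − 179/4018·(0.966400+0.922700+0.885900+0.841700))/(1+179/4018) = 8031/10000 ≈ 0.803100
step 6 [3y] swap r/2=1169/25930: DF=(1 − 1169/25930·(0.966400+0.922700+0.885900+0.841700+0.803100))/(1+1169/25930) = 3831/5000 ≈ 0.766200
step 7 [3.5y] swap r/2=469/9841: DF=(1 − 469/9841·(0.966400+0.922700+0.885900+0.841700+0.803100+0.766200))/(1+469/9841) = 3593/5000 ≈ 0.718600
step 8 [4y] bond c/2=3/100: DF=(111057/125000 − 3/100·(0.966400+0.922700+0.885900+0.841700+0.803100+0.766200+0.718600))/(1+3/100) = 3453/5000 ≈ 0.690600

1 1/2 604/625
2 1 9227/10000
3 3/2 8859/10000
4 2 8417/10000
5 5/2 8031/10000
6 3 3831/5000
7 7/2 3593/5000
8 4 3453/5000
DF(3y) = 3831/5000 ≈ 0.766200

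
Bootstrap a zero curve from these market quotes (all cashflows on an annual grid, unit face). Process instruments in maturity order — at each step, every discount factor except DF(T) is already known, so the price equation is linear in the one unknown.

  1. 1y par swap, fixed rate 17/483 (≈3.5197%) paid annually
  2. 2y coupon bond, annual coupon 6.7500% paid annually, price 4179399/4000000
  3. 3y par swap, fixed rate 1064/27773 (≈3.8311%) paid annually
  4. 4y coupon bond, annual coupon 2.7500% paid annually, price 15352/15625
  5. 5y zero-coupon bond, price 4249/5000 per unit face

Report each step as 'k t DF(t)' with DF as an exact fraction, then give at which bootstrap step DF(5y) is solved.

1 1 483/500
2 2 9177/10000
3 3 1117/1250
4 4 8819/10000
5 5 4249/5000
DF(5y) is solved at step 5

step 1 [1y] swap r/1=17/483: DF=(1 − 17/483·(0))/(1+17/483) = 483/500 ≈ 0.966000
step 2 [2y] bond c/1=27/400: DF=(4179399/4000000 − 27/400·(0.966000))/(1+27/400) = 9177/10000 ≈ 0.917700
step 3 [3y] swap r/1=1064/27773: DF=(1 − 1064/27773·(0.966000+0.917700))/(1+1064/27773) = 1117/1250 ≈ 0.893600
step 4 [4y] bond c/1=11/400: DF=(15352/15625 − 11/400·(0.966000+0.917700+0.893600))/(1+11/400) = 8819/10000 ≈ 0.881900
step 5 [5y] zero: DF = P = 4249/5000 ≈ 0.849800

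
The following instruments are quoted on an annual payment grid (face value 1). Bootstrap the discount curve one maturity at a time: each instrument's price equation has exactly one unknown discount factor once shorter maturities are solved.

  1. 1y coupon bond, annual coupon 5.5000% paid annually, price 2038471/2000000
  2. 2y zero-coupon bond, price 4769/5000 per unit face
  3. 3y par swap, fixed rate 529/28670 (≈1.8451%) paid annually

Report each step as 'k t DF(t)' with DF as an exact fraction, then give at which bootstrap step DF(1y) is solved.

1 1 9661/10000
2 2 4769/5000
3 3 9471/10000
DF(1y) is solved at step 1

step 1 [1y] bond c/1=11/200: DF=(2038471/2000000 − 11/200·(0))/(1+11/200) = 9661/10000 ≈ 0.966100
step 2 [2y] zero: DF = P = 4769/5000 ≈ 0.953800
step 3 [3y] swap r/1=529/28670: DF=(1 − 529/28670·(0.966100+0.953800))/(1+529/28670) = 9471/10000 ≈ 0.947100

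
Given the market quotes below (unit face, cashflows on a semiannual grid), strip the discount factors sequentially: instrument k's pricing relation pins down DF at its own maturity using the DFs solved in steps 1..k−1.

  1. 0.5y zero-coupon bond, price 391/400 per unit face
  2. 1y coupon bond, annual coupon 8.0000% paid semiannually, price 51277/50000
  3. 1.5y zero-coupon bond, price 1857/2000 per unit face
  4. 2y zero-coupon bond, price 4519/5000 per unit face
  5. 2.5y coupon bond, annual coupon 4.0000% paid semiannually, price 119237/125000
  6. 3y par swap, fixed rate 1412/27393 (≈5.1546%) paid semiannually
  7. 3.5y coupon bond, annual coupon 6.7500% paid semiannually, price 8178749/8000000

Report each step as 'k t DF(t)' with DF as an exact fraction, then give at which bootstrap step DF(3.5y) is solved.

1 1/2 391/400
2 1 1897/2000
3 3/2 1857/2000
4 2 4519/5000
5 5/2 1723/2000
6 3 2147/2500
7 7/2 8101/10000
DF(3.5y) is solved at step 7

step 1 [0.5y] zero: DF = P = 391/400 ≈ 0.977500
step 2 [1y] bond c/2=1/25: DF=(51277/50000 − 1/25·(0.977500))/(1+1/25) = 1897/2000 ≈ 0.948500
step 3 [1.5y] zero: DF = P = 1857/2000 ≈ 0.928500
step 4 [2y] zero: DF = P = 4519/5000 ≈ 0.903800
step 5 [2.5y] bond c/2=1/50: DF=(119237/125000 − 1/50·(0.977500+0.948500+0.928500+0.903800))/(1+1/50) = 1723/2000 ≈ 0.861500
step 6 [3y] swap r/2=706/27393: DF=(1 − 706/27393·(0.977500+0.948500+0.928500+0.903800+0.861500))/(1+706/27393) = 2147/2500 ≈ 0.858800
step 7 [3.5y] bond c/2=27/800: DF=(8178749/8000000 − 27/800·(0.977500+0.948500+0.928500+0.903800+0.861500+0.858800))/(1+27/800) = 8101/10000 ≈ 0.810100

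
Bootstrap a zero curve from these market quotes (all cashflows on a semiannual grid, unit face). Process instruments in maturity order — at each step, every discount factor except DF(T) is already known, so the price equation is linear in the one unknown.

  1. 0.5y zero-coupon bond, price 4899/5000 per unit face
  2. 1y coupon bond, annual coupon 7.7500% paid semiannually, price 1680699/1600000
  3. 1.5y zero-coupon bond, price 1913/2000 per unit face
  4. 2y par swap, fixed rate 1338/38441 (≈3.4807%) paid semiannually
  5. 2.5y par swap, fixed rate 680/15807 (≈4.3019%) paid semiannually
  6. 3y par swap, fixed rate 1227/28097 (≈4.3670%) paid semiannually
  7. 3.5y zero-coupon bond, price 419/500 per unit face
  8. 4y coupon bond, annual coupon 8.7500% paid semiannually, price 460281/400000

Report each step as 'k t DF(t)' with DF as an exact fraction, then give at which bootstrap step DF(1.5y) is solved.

1 1/2 4899/5000
2 1 9747/10000
3 3/2 1913/2000
4 2 9331/10000
5 5/2 449/500
6 3 8773/10000
7 7/2 419/500
8 4 4159/5000
DF(1.5y) is solved at step 3

step 1 [0.5y] zero: DF = P = 4899/5000 ≈ 0.979800
step 2 [1y] bond c/2=31/800: DF=(1680699/1600000 − 31/800·(0.979800))/(1+31/800) = 9747/10000 ≈ 0.974700
step 3 [1.5y] zero: DF = P = 1913/2000 ≈ 0.956500
step 4 [2y] swap r/2=669/38441: DF=(1 − 669/38441·(0.979800+0.974700+0.956500))/(1+669/38441) = 9331/10000 ≈ 0.933100
step 5 [2.5y] swap r/2=340/15807: DF=(1 − 340/15807·(0.979800+0.974700+0.956500+0.933100))/(1+340/15807) = 449/500 ≈ 0.898000
step 6 [3y] swap r/2=1227/56194: DF=(1 − 1227/56194·(0.979800+0.974700+0.956500+0.933100+0.898000))/(1+1227/56194) = 8773/10000 ≈ 0.877300
step 7 [3.5y] zero: DF = P = 419/500 ≈ 0.838000
step 8 [4y] bond c/2=7/160: DF=(460281/400000 − 7/160·(0.979800+0.974700+0.956500+0.933100+0.898000+0.877300+0.838000))/(1+7/160) = 4159/5000 ≈ 0.831800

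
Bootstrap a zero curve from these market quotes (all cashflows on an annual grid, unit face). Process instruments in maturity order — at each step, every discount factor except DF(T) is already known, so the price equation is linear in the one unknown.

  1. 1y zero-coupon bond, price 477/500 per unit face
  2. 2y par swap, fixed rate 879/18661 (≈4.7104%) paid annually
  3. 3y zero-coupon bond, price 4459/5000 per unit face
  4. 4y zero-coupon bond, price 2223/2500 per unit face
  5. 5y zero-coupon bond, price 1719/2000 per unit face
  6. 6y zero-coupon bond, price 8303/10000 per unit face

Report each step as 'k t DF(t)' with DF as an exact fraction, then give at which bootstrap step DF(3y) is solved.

step 1 [1y] zero: DF = P = 477/500 ≈ 0.954000
step 2 [2y] swap r/1=879/18661: DF=(1 − 879/18661·(0.954000))/(1+879/18661) = 9121/10000 ≈ 0.912100
step 3 [3y] zero: DF = P = 4459/5000 ≈ 0.891800
step 4 [4y] zero: DF = P = 2223/2500 ≈ 0.889200
step 5 [5y] zero: DF = P = 1719/2000 ≈ 0.859500
step 6 [6y] zero: DF = P = 8303/10000 ≈ 0.830300

1 1 477/500
2 2 9121/10000
3 3 4459/5000
4 4 2223/2500
5 5 1719/2000
6 6 8303/10000
DF(3y) is solved at step 3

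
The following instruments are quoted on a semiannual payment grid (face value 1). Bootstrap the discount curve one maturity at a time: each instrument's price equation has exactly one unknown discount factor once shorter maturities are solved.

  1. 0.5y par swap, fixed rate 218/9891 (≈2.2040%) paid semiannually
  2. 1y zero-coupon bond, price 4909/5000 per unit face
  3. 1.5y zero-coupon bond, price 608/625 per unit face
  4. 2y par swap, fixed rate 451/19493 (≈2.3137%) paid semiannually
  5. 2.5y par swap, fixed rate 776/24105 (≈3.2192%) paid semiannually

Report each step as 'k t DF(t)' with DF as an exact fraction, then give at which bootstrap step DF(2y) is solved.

1 1/2 9891/10000
2 1 4909/5000
3 3/2 608/625
4 2 9549/10000
5 5/2 1153/1250
DF(2y) is solved at step 4

step 1 [0.5y] swap r/2=109/9891: DF=(1 − 109/9891·(0))/(1+109/9891) = 9891/10000 ≈ 0.989100
step 2 [1y] zero: DF = P = 4909/5000 ≈ 0.981800
step 3 [1.5y] zero: DF = P = 608/625 ≈ 0.972800
step 4 [2y] swap r/2=451/38986: DF=(1 − 451/38986·(0.989100+0.981800+0.972800))/(1+451/38986) = 9549/10000 ≈ 0.954900
step 5 [2.5y] swap r/2=388/24105: DF=(1 − 388/24105·(0.989100+0.981800+0.972800+0.954900))/(1+388/24105) = 1153/1250 ≈ 0.922400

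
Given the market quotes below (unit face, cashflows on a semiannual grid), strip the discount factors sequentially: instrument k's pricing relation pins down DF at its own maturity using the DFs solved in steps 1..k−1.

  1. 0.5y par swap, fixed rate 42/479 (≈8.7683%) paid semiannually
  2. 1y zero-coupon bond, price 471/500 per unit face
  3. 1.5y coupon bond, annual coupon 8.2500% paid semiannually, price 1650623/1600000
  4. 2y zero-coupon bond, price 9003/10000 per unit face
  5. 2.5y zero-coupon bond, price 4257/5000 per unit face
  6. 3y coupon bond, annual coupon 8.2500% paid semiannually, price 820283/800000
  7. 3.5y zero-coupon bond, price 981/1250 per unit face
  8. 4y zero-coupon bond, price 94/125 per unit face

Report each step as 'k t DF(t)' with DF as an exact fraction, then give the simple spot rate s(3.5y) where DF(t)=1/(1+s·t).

1 1/2 479/500
2 1 471/500
3 3/2 1831/2000
4 2 9003/10000
5 5/2 4257/5000
6 3 4019/5000
7 7/2 981/1250
8 4 94/125
s(3.5y) = (1/(981/1250) − 1)/(7/2) = 538/6867 ≈ 7.8346%

step 1 [0.5y] swap r/2=21/479: DF=(1 − 21/479·(0))/(1+21/479) = 479/500 ≈ 0.958000
step 2 [1y] zero: DF = P = 471/500 ≈ 0.942000
step 3 [1.5y] bond c/2=33/800: DF=(1650623/1600000 − 33/800·(0.958000+0.942000))/(1+33/800) = 1831/2000 ≈ 0.915500
step 4 [2y] zero: DF = P = 9003/10000 ≈ 0.900300
step 5 [2.5y] zero: DF = P = 4257/5000 ≈ 0.851400
step 6 [3y] bond c/2=33/800: DF=(820283/800000 − 33/800·(0.958000+0.942000+0.915500+0.900300+0.851400))/(1+33/800) = 4019/5000 ≈ 0.803800
step 7 [3.5y] zero: DF = P = 981/1250 ≈ 0.784800
step 8 [4y] zero: DF = P = 94/125 ≈ 0.752000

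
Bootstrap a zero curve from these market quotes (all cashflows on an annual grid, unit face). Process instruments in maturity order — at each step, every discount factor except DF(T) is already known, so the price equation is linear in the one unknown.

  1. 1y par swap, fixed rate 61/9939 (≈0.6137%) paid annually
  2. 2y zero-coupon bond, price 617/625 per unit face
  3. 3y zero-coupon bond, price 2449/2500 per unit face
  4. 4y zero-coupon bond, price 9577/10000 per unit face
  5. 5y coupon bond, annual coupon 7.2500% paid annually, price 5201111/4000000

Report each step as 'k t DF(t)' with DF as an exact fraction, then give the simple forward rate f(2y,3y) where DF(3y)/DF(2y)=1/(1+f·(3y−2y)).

step 1 [1y] swap r/1=61/9939: DF=(1 − 61/9939·(0))/(1+61/9939) = 9939/10000 ≈ 0.993900
step 2 [2y] zero: DF = P = 617/625 ≈ 0.987200
step 3 [3y] zero: DF = P = 2449/2500 ≈ 0.979600
step 4 [4y] zero: DF = P = 9577/10000 ≈ 0.957700
step 5 [5y] bond c/1=29/400: DF=(5201111/4000000 − 29/400·(0.993900+0.987200+0.979600+0.957700))/(1+29/400) = 379/400 ≈ 0.947500

1 1 9939/10000
2 2 617/625
3 3 2449/2500
4 4 9577/10000
5 5 379/400
f(2y,3y) = ((617/625)/(2449/2500) − 1)/(1) = 19/2449 ≈ 0.7758%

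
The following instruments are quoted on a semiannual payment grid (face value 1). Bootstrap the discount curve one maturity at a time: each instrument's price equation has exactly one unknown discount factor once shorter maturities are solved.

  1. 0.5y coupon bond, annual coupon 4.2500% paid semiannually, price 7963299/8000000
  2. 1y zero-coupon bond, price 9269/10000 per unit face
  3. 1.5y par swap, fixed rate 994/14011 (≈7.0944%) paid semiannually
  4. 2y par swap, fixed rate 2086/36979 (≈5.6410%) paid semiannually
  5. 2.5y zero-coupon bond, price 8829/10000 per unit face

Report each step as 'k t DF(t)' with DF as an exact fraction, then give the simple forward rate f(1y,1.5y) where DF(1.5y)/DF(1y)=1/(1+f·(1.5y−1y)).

1 1/2 9747/10000
2 1 9269/10000
3 3/2 4503/5000
4 2 8957/10000
5 5/2 8829/10000
f(1y,1.5y) = ((9269/10000)/(4503/5000) − 1)/(1/2) = 263/4503 ≈ 5.8406%

step 1 [0.5y] bond c/2=17/800: DF=(7963299/8000000 − 17/800·(0))/(1+17/800) = 9747/10000 ≈ 0.974700
step 2 [1y] zero: DF = P = 9269/10000 ≈ 0.926900
step 3 [1.5y] swap r/2=497/14011: DF=(1 − 497/14011·(0.974700+0.926900))/(1+497/14011) = 4503/5000 ≈ 0.900600
step 4 [2y] swap r/2=1043/36979: DF=(1 − 1043/36979·(0.974700+0.926900+0.900600))/(1+1043/36979) = 8957/10000 ≈ 0.895700
step 5 [2.5y] zero: DF = P = 8829/10000 ≈ 0.882900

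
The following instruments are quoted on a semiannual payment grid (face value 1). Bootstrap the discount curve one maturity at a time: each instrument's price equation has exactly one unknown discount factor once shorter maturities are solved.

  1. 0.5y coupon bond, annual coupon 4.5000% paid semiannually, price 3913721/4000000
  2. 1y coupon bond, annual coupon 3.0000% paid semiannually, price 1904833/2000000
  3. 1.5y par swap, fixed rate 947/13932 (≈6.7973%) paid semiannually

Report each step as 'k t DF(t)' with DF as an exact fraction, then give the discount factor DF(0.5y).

1 1/2 9569/10000
2 1 4621/5000
3 3/2 9053/10000
DF(0.5y) = 9569/10000 ≈ 0.956900

step 1 [0.5y] bond c/2=9/400: DF=(3913721/4000000 − 9/400·(0))/(1+9/400) = 9569/10000 ≈ 0.956900
step 2 [1y] bond c/2=3/200: DF=(1904833/2000000 − 3/200·(0.956900))/(1+3/200) = 4621/5000 ≈ 0.924200
step 3 [1.5y] swap r/2=947/27864: DF=(1 − 947/27864·(0.956900+0.924200))/(1+947/27864) = 9053/10000 ≈ 0.905300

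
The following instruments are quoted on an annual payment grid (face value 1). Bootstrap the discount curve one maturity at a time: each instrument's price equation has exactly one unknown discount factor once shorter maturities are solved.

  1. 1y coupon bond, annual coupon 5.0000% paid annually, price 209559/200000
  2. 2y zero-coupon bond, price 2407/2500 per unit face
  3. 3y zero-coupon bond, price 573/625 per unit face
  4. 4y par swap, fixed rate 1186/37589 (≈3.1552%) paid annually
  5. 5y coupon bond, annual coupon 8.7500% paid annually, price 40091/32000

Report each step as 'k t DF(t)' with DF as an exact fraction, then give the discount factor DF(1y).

step 1 [1y] bond c/1=1/20: DF=(209559/200000 − 1/20·(0))/(1+1/20) = 9979/10000 ≈ 0.997900
step 2 [2y] zero: DF = P = 2407/2500 ≈ 0.962800
step 3 [3y] zero: DF = P = 573/625 ≈ 0.916800
step 4 [4y] swap r/1=1186/37589: DF=(1 − 1186/37589·(0.997900+0.962800+0.916800))/(1+1186/37589) = 4407/5000 ≈ 0.881400
step 5 [5y] bond c/1=7/80: DF=(40091/32000 − 7/80·(0.997900+0.962800+0.916800+0.881400))/(1+7/80) = 531/625 ≈ 0.849600

1 1 9979/10000
2 2 2407/2500
3 3 573/625
4 4 4407/5000
5 5 531/625
DF(1y) = 9979/10000 ≈ 0.997900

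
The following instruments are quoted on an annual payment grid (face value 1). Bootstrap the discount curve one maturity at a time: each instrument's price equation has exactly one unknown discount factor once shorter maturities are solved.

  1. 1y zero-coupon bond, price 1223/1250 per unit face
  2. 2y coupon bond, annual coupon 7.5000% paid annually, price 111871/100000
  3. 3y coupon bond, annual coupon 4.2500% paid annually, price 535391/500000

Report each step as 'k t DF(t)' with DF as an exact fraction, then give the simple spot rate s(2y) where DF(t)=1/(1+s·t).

step 1 [1y] zero: DF = P = 1223/1250 ≈ 0.978400
step 2 [2y] bond c/1=3/40: DF=(111871/100000 − 3/40·(0.978400))/(1+3/40) = 2431/2500 ≈ 0.972400
step 3 [3y] bond c/1=17/400: DF=(535391/500000 − 17/400·(0.978400+0.972400))/(1+17/400) = 2369/2500 ≈ 0.947600

1 1 1223/1250
2 2 2431/2500
3 3 2369/2500
s(2y) = (1/(2431/2500) − 1)/(2) = 69/4862 ≈ 1.4192%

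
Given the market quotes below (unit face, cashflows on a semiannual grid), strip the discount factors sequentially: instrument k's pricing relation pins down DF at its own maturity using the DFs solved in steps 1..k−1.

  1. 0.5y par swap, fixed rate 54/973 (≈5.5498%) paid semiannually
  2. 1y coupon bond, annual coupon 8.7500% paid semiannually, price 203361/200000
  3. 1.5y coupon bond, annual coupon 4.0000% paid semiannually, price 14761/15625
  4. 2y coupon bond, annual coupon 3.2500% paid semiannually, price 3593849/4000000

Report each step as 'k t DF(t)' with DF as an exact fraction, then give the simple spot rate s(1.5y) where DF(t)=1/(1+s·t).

1 1/2 973/1000
2 1 4667/5000
3 3/2 1111/1250
4 2 4197/5000
s(1.5y) = (1/(1111/1250) − 1)/(3/2) = 278/3333 ≈ 8.3408%

step 1 [0.5y] swap r/2=27/973: DF=(1 − 27/973·(0))/(1+27/973) = 973/1000 ≈ 0.973000
step 2 [1y] bond c/2=7/160: DF=(203361/200000 − 7/160·(0.973000))/(1+7/160) = 4667/5000 ≈ 0.933400
step 3 [1.5y] bond c/2=1/50: DF=(14761/15625 − 1/50·(0.973000+0.933400))/(1+1/50) = 1111/1250 ≈ 0.888800
step 4 [2y] bond c/2=13/800: DF=(3593849/4000000 − 13/800·(0.973000+0.933400+0.888800))/(1+13/800) = 4197/5000 ≈ 0.839400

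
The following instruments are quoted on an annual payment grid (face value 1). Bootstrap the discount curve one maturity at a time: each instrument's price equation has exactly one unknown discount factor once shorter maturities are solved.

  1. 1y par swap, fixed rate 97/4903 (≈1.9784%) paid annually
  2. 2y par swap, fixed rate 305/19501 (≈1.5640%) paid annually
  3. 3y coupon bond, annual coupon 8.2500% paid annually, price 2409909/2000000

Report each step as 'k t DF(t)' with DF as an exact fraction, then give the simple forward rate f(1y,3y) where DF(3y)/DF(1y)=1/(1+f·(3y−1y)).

step 1 [1y] swap r/1=97/4903: DF=(1 − 97/4903·(0))/(1+97/4903) = 4903/5000 ≈ 0.980600
step 2 [2y] swap r/1=305/19501: DF=(1 − 305/19501·(0.980600))/(1+305/19501) = 1939/2000 ≈ 0.969500
step 3 [3y] bond c/1=33/400: DF=(2409909/2000000 − 33/400·(0.980600+0.969500))/(1+33/400) = 1929/2000 ≈ 0.964500

1 1 4903/5000
2 2 1939/2000
3 3 1929/2000
f(1y,3y) = ((4903/5000)/(1929/2000) − 1)/(2) = 161/19290 ≈ 0.8346%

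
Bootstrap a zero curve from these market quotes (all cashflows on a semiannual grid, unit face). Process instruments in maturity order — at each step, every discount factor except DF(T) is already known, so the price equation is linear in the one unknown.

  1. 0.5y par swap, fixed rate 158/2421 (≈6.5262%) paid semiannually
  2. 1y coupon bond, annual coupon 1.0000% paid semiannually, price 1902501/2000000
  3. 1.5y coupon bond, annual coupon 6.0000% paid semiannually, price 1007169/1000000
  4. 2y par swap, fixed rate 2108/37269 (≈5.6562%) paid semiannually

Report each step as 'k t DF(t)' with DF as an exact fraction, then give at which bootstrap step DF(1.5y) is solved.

step 1 [0.5y] swap r/2=79/2421: DF=(1 − 79/2421·(0))/(1+79/2421) = 2421/2500 ≈ 0.968400
step 2 [1y] bond c/2=1/200: DF=(1902501/2000000 − 1/200·(0.968400))/(1+1/200) = 9417/10000 ≈ 0.941700
step 3 [1.5y] bond c/2=3/100: DF=(1007169/1000000 − 3/100·(0.968400+0.941700))/(1+3/100) = 4611/5000 ≈ 0.922200
step 4 [2y] swap r/2=1054/37269: DF=(1 − 1054/37269·(0.968400+0.941700+0.922200))/(1+1054/37269) = 4473/5000 ≈ 0.894600

1 1/2 2421/2500
2 1 9417/10000
3 3/2 4611/5000
4 2 4473/5000
DF(1.5y) is solved at step 3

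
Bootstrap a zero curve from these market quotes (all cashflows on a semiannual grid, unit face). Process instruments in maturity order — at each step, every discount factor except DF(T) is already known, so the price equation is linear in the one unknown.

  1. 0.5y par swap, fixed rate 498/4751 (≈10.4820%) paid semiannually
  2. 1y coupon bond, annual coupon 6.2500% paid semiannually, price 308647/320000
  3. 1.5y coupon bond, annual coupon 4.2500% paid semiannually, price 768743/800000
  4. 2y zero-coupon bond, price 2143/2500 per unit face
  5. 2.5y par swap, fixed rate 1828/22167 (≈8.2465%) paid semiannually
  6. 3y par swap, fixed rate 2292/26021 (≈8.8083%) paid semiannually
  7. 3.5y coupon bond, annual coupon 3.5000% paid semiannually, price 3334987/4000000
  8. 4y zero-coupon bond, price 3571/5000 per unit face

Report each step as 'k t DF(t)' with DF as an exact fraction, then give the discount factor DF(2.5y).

1 1/2 4751/5000
2 1 1813/2000
3 3/2 9023/10000
4 2 2143/2500
5 5/2 2043/2500
6 3 1927/2500
7 7/2 7299/10000
8 4 3571/5000
DF(2.5y) = 2043/2500 ≈ 0.817200

step 1 [0.5y] swap r/2=249/4751: DF=(1 − 249/4751·(0))/(1+249/4751) = 4751/5000 ≈ 0.950200
step 2 [1y] bond c/2=1/32: DF=(308647/320000 − 1/32·(0.950200))/(1+1/32) = 1813/2000 ≈ 0.906500
step 3 [1.5y] bond c/2=17/800: DF=(768743/800000 − 17/800·(0.950200+0.906500))/(1+17/800) = 9023/10000 ≈ 0.902300
step 4 [2y] zero: DF = P = 2143/2500 ≈ 0.857200
step 5 [2.5y] swap r/2=914/22167: DF=(1 − 914/22167·(0.950200+0.906500+0.902300+0.857200))/(1+914/22167) = 2043/2500 ≈ 0.817200
step 6 [3y] swap r/2=1146/26021: DF=(1 − 1146/26021·(0.950200+0.906500+0.902300+0.857200+0.817200))/(1+1146/26021) = 1927/2500 ≈ 0.770800
step 7 [3.5y] bond c/2=7/400: DF=(3334987/4000000 − 7/400·(0.950200+0.906500+0.902300+0.857200+0.817200+0.770800))/(1+7/400) = 7299/10000 ≈ 0.729900
step 8 [4y] zero: DF = P = 3571/5000 ≈ 0.714200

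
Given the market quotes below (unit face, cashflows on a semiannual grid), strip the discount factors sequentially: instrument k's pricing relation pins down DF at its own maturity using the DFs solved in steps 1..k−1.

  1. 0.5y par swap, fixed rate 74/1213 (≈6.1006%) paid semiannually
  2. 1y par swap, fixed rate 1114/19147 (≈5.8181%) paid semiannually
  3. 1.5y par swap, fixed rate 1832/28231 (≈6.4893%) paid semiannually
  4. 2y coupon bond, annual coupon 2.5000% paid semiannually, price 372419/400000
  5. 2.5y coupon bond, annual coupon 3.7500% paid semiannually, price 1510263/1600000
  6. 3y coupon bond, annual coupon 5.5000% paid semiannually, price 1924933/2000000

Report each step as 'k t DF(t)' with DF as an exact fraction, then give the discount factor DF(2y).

1 1/2 1213/1250
2 1 9443/10000
3 3/2 2271/2500
4 2 8847/10000
5 5/2 8583/10000
6 3 1629/2000
DF(2y) = 8847/10000 ≈ 0.884700

step 1 [0.5y] swap r/2=37/1213: DF=(1 − 37/1213·(0))/(1+37/1213) = 1213/1250 ≈ 0.970400
step 2 [1y] swap r/2=557/19147: DF=(1 − 557/19147·(0.970400))/(1+557/19147) = 9443/10000 ≈ 0.944300
step 3 [1.5y] swap r/2=916/28231: DF=(1 − 916/28231·(0.970400+0.944300))/(1+916/28231) = 2271/2500 ≈ 0.908400
step 4 [2y] bond c/2=1/80: DF=(372419/400000 − 1/80·(0.970400+0.944300+0.908400))/(1+1/80) = 8847/10000 ≈ 0.884700
step 5 [2.5y] bond c/2=3/160: DF=(1510263/1600000 − 3/160·(0.970400+0.944300+0.908400+0.884700))/(1+3/160) = 8583/10000 ≈ 0.858300
step 6 [3y] bond c/2=11/400: DF=(1924933/2000000 − 11/400·(0.970400+0.944300+0.908400+0.884700+0.858300))/(1+11/400) = 1629/2000 ≈ 0.814500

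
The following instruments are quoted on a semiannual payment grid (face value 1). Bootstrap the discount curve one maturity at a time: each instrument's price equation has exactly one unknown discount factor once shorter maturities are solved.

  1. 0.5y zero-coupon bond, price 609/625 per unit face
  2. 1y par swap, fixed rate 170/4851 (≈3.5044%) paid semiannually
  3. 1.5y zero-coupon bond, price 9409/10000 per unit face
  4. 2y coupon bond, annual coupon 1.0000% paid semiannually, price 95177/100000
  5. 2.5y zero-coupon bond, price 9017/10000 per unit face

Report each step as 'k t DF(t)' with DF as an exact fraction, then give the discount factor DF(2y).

1 1/2 609/625
2 1 483/500
3 3/2 9409/10000
4 2 9327/10000
5 5/2 9017/10000
DF(2y) = 9327/10000 ≈ 0.932700

step 1 [0.5y] zero: DF = P = 609/625 ≈ 0.974400
step 2 [1y] swap r/2=85/4851: DF=(1 − 85/4851·(0.974400))/(1+85/4851) = 483/500 ≈ 0.966000
step 3 [1.5y] zero: DF = P = 9409/10000 ≈ 0.940900
step 4 [2y] bond c/2=1/200: DF=(95177/100000 − 1/200·(0.974400+0.966000+0.940900))/(1+1/200) = 9327/10000 ≈ 0.932700
step 5 [2.5y] zero: DF = P = 9017/10000 ≈ 0.901700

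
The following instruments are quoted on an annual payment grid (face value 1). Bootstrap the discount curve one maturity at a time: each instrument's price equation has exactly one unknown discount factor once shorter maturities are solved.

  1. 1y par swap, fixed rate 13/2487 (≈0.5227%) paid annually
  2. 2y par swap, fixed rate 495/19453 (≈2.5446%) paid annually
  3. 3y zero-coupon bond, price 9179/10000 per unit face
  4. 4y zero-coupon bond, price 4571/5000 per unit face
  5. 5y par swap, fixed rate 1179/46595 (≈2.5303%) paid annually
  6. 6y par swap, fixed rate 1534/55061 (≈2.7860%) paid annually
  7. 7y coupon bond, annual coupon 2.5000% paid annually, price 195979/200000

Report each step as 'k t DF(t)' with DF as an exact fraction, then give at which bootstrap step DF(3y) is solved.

1 1 2487/2500
2 2 1901/2000
3 3 9179/10000
4 4 4571/5000
5 5 8821/10000
6 6 4233/5000
7 7 8217/10000
DF(3y) is solved at step 3

step 1 [1y] swap r/1=13/2487: DF=(1 − 13/2487·(0))/(1+13/2487) = 2487/2500 ≈ 0.994800
step 2 [2y] swap r/1=495/19453: DF=(1 − 495/19453·(0.994800))/(1+495/19453) = 1901/2000 ≈ 0.950500
step 3 [3y] zero: DF = P = 9179/10000 ≈ 0.917900
step 4 [4y] zero: DF = P = 4571/5000 ≈ 0.914200
step 5 [5y] swap r/1=1179/46595: DF=(1 − 1179/46595·(0.994800+0.950500+0.917900+0.914200))/(1+1179/46595) = 8821/10000 ≈ 0.882100
step 6 [6y] swap r/1=1534/55061: DF=(1 − 1534/55061·(0.994800+0.950500+0.917900+0.914200+0.882100))/(1+1534/55061) = 4233/5000 ≈ 0.846600
step 7 [7y] bond c/1=1/40: DF=(195979/200000 − 1/40·(0.994800+0.950500+0.917900+0.914200+0.882100+0.846600))/(1+1/40) = 8217/10000 ≈ 0.821700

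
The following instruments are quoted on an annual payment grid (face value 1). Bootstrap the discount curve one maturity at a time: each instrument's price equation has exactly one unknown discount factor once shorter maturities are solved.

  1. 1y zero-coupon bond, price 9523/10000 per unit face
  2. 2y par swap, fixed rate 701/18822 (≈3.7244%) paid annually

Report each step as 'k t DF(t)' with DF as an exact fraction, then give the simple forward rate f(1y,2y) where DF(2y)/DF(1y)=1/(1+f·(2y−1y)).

step 1 [1y] zero: DF = P = 9523/10000 ≈ 0.952300
step 2 [2y] swap r/1=701/18822: DF=(1 − 701/18822·(0.952300))/(1+701/18822) = 9299/10000 ≈ 0.929900

1 1 9523/10000
2 2 9299/10000
f(1y,2y) = ((9523/10000)/(9299/10000) − 1)/(1) = 224/9299 ≈ 2.4089%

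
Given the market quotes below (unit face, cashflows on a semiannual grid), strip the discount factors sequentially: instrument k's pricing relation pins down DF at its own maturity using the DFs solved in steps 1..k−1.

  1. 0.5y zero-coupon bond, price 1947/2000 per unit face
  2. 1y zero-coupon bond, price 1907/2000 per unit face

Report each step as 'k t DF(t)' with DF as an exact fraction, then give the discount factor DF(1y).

1 1/2 1947/2000
2 1 1907/2000
DF(1y) = 1907/2000 ≈ 0.953500

step 1 [0.5y] zero: DF = P = 1947/2000 ≈ 0.973500
step 2 [1y] zero: DF = P = 1907/2000 ≈ 0.953500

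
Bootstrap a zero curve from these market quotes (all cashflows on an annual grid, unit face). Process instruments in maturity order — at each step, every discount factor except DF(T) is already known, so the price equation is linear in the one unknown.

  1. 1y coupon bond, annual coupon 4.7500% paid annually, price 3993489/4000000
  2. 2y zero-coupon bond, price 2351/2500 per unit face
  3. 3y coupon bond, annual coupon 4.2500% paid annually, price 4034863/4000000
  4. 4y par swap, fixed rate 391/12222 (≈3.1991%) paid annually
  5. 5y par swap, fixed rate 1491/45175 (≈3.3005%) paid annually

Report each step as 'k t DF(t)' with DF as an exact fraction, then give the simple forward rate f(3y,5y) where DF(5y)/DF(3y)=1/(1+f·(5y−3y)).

1 1 9531/10000
2 2 2351/2500
3 3 1113/1250
4 4 8827/10000
5 5 8509/10000
f(3y,5y) = ((1113/1250)/(8509/10000) − 1)/(2) = 395/17018 ≈ 2.3211%

step 1 [1y] bond c/1=19/400: DF=(3993489/4000000 − 19/400·(0))/(1+19/400) = 9531/10000 ≈ 0.953100
step 2 [2y] zero: DF = P = 2351/2500 ≈ 0.940400
step 3 [3y] bond c/1=17/400: DF=(4034863/4000000 − 17/400·(0.953100+0.940400))/(1+17/400) = 1113/1250 ≈ 0.890400
step 4 [4y] swap r/1=391/12222: DF=(1 − 391/12222·(0.953100+0.940400+0.890400))/(1+391/12222) = 8827/10000 ≈ 0.882700
step 5 [5y] swap r/1=1491/45175: DF=(1 − 1491/45175·(0.953100+0.940400+0.890400+0.882700))/(1+1491/45175) = 8509/10000 ≈ 0.850900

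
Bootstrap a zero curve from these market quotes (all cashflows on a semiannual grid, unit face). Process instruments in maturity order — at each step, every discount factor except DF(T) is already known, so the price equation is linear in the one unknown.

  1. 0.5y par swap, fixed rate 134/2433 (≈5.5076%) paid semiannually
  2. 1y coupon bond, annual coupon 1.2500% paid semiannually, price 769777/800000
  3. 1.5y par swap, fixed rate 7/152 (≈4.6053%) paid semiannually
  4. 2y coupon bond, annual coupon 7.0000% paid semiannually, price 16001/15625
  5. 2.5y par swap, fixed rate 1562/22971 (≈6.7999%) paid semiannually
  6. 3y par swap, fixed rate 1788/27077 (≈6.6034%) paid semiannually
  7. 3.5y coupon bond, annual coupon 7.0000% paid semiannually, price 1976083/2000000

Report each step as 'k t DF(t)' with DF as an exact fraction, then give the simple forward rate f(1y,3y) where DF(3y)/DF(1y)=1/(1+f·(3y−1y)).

1 1/2 2433/2500
2 1 4751/5000
3 3/2 4671/5000
4 2 558/625
5 5/2 4219/5000
6 3 2053/2500
7 7/2 1543/2000
f(1y,3y) = ((4751/5000)/(2053/2500) − 1)/(2) = 645/8212 ≈ 7.8544%

step 1 [0.5y] swap r/2=67/2433: DF=(1 − 67/2433·(0))/(1+67/2433) = 2433/2500 ≈ 0.973200
step 2 [1y] bond c/2=1/160: DF=(769777/800000 − 1/160·(0.973200))/(1+1/160) = 4751/5000 ≈ 0.950200
step 3 [1.5y] swap r/2=7/304: DF=(1 − 7/304·(0.973200+0.950200))/(1+7/304) = 4671/5000 ≈ 0.934200
step 4 [2y] bond c/2=7/200: DF=(16001/15625 − 7/200·(0.973200+0.950200+0.934200))/(1+7/200) = 558/625 ≈ 0.892800
step 5 [2.5y] swap r/2=781/22971: DF=(1 − 781/22971·(0.973200+0.950200+0.934200+0.892800))/(1+781/22971) = 4219/5000 ≈ 0.843800
step 6 [3y] swap r/2=894/27077: DF=(1 − 894/27077·(0.973200+0.950200+0.934200+0.892800+0.843800))/(1+894/27077) = 2053/2500 ≈ 0.821200
step 7 [3.5y] bond c/2=7/200: DF=(1976083/2000000 − 7/200·(0.973200+0.950200+0.934200+0.892800+0.843800+0.821200))/(1+7/200) = 1543/2000 ≈ 0.771500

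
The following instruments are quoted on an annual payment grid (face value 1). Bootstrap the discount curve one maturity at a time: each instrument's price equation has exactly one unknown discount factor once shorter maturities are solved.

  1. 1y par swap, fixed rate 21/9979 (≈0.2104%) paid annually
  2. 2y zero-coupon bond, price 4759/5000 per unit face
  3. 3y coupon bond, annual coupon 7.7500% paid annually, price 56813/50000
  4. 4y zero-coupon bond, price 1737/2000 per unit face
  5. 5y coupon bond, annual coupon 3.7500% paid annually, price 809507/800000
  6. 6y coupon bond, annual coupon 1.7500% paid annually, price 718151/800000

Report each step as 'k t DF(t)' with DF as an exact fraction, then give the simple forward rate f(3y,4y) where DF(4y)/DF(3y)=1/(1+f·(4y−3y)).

step 1 [1y] swap r/1=21/9979: DF=(1 − 21/9979·(0))/(1+21/9979) = 9979/10000 ≈ 0.997900
step 2 [2y] zero: DF = P = 4759/5000 ≈ 0.951800
step 3 [3y] bond c/1=31/400: DF=(56813/50000 − 31/400·(0.997900+0.951800))/(1+31/400) = 9143/10000 ≈ 0.914300
step 4 [4y] zero: DF = P = 1737/2000 ≈ 0.868500
step 5 [5y] bond c/1=3/80: DF=(809507/800000 − 3/80·(0.997900+0.951800+0.914300+0.868500))/(1+3/80) = 2101/2500 ≈ 0.840400
step 6 [6y] bond c/1=7/400: DF=(718151/800000 − 7/400·(0.997900+0.951800+0.914300+0.868500+0.840400))/(1+7/400) = 2009/2500 ≈ 0.803600

1 1 9979/10000
2 2 4759/5000
3 3 9143/10000
4 4 1737/2000
5 5 2101/2500
6 6 2009/2500
f(3y,4y) = ((9143/10000)/(1737/2000) − 1)/(1) = 458/8685 ≈ 5.2735%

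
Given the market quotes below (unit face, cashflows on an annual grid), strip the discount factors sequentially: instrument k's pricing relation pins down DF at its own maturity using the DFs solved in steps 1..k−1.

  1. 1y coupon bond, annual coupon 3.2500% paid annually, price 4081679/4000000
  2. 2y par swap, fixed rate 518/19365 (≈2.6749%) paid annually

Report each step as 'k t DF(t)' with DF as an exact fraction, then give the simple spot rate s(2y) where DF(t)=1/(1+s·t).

1 1 9883/10000
2 2 4741/5000
s(2y) = (1/(4741/5000) − 1)/(2) = 259/9482 ≈ 2.7315%

step 1 [1y] bond c/1=13/400: DF=(4081679/4000000 − 13/400·(0))/(1+13/400) = 9883/10000 ≈ 0.988300
step 2 [2y] swap r/1=518/19365: DF=(1 − 518/19365·(0.988300))/(1+518/19365) = 4741/5000 ≈ 0.948200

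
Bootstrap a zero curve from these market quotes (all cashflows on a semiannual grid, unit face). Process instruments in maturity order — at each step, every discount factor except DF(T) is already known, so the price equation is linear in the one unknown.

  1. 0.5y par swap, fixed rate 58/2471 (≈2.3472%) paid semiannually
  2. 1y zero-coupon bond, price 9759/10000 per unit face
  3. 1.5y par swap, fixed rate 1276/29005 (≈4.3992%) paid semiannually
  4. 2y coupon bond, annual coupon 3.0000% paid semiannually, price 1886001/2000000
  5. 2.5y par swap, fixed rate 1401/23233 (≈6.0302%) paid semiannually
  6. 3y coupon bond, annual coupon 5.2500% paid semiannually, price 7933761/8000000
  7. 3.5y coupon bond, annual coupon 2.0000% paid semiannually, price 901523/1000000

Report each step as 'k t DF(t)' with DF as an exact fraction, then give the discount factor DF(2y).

1 1/2 2471/2500
2 1 9759/10000
3 3/2 4681/5000
4 2 4431/5000
5 5/2 8599/10000
6 3 339/400
7 7/2 4191/5000
DF(2y) = 4431/5000 ≈ 0.886200

step 1 [0.5y] swap r/2=29/2471: DF=(1 − 29/2471·(0))/(1+29/2471) = 2471/2500 ≈ 0.988400
step 2 [1y] zero: DF = P = 9759/10000 ≈ 0.975900
step 3 [1.5y] swap r/2=638/29005: DF=(1 − 638/29005·(0.988400+0.975900))/(1+638/29005) = 4681/5000 ≈ 0.936200
step 4 [2y] bond c/2=3/200: DF=(1886001/2000000 − 3/200·(0.988400+0.975900+0.936200))/(1+3/200) = 4431/5000 ≈ 0.886200
step 5 [2.5y] swap r/2=1401/46466: DF=(1 − 1401/46466·(0.988400+0.975900+0.936200+0.886200))/(1+1401/46466) = 8599/10000 ≈ 0.859900
step 6 [3y] bond c/2=21/800: DF=(7933761/8000000 − 21/800·(0.988400+0.975900+0.936200+0.886200+0.859900))/(1+21/800) = 339/400 ≈ 0.847500
step 7 [3.5y] bond c/2=1/100: DF=(901523/1000000 − 1/100·(0.988400+0.975900+0.936200+0.886200+0.859900+0.847500))/(1+1/100) = 4191/5000 ≈ 0.838200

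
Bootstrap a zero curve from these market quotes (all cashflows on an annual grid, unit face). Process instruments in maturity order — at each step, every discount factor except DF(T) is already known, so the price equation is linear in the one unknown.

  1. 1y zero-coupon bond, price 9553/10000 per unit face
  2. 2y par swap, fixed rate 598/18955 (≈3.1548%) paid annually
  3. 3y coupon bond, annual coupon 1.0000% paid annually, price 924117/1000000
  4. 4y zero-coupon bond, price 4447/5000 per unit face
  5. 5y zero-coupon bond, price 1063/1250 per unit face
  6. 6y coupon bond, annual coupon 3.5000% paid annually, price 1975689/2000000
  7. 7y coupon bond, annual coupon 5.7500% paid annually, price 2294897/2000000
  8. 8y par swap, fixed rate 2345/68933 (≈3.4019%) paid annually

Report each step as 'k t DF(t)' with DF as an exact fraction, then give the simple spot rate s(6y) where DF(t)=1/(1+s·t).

step 1 [1y] zero: DF = P = 9553/10000 ≈ 0.955300
step 2 [2y] swap r/1=598/18955: DF=(1 − 598/18955·(0.955300))/(1+598/18955) = 4701/5000 ≈ 0.940200
step 3 [3y] bond c/1=1/100: DF=(924117/1000000 − 1/100·(0.955300+0.940200))/(1+1/100) = 4481/5000 ≈ 0.896200
step 4 [4y] zero: DF = P = 4447/5000 ≈ 0.889400
step 5 [5y] zero: DF = P = 1063/1250 ≈ 0.850400
step 6 [6y] bond c/1=7/200: DF=(1975689/2000000 − 7/200·(0.955300+0.940200+0.896200+0.889400+0.850400))/(1+7/200) = 2003/2500 ≈ 0.801200
step 7 [7y] bond c/1=23/400: DF=(2294897/2000000 − 23/400·(0.955300+0.940200+0.896200+0.889400+0.850400+0.801200))/(1+23/400) = 7951/10000 ≈ 0.795100
step 8 [8y] swap r/1=2345/68933: DF=(1 − 2345/68933·(0.955300+0.940200+0.896200+0.889400+0.850400+0.801200+0.795100))/(1+2345/68933) = 1531/2000 ≈ 0.765500

1 1 9553/10000
2 2 4701/5000
3 3 4481/5000
4 4 4447/5000
5 5 1063/1250
6 6 2003/2500
7 7 7951/10000
8 8 1531/2000
s(6y) = (1/(2003/2500) − 1)/(6) = 497/12018 ≈ 4.1355%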